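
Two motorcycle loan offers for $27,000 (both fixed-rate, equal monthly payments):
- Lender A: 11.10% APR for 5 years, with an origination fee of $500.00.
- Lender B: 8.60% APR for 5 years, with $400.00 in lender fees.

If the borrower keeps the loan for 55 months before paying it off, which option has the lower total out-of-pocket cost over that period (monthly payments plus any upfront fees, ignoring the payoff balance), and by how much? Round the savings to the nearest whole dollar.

Lender B by $1,923

Lender A: monthly rate = 11.1%/12 = 0.0092500; payment = 27,000 × 0.0092500 / (1 − (1+0.0092500)^−60) = $588.39.
Lender B: monthly rate = 8.6%/12 = 0.0071667; payment = 27,000 × 0.0071667 / (1 − (1+0.0071667)^−60) = $555.25.
Over 55 months: Lender A costs 55 × $588.39 + $500.00 = $32,861.45; Lender B costs 55 × $555.25 + $400.00 = $30,938.75.
Lender B is cheaper by $32,861.45 − $30,938.75 = $1,922.70.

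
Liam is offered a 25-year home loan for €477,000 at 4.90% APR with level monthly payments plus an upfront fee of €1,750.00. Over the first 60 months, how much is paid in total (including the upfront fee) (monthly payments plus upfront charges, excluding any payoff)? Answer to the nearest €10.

At 4.90% the monthly rate is 0.0040833, so the payment is 477,000 × 0.0040833 / (1 − 1.0040833^−300) = €2,760.77.
Total outlay = 60 × €2,760.77 + €1,750.00 = €167,396.20.

€167,400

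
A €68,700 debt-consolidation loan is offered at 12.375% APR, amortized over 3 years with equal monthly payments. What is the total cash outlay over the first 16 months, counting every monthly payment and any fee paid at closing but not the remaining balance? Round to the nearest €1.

€36,706

At 12.375% the monthly rate is 0.0103125, so the payment is 68,700 × 0.0103125 / (1 − 1.0103125^−36) = €2,294.15.
Total outlay = 16 × €2,294.15 = €36,706.40.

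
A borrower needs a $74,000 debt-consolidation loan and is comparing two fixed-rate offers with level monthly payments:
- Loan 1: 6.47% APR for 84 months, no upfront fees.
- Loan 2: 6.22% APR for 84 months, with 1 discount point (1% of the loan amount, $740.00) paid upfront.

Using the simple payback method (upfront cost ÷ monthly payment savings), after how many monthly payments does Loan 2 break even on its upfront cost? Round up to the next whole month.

83 months

Loan 1: monthly rate = 6.47%/12 = 0.0053917; payment = 74,000 × 0.0053917 / (1 − (1+0.0053917)^−84) = $1,097.78.
Loan 2: at 6.22% the monthly rate is 0.0051833, so the payment is 74,000 × 0.0051833 / (1 − 1.0051833^−84) = $1,088.85.
Monthly savings = $1,097.78 − $1,088.85 = $8.93.
Break-even = $740.00 / $8.93 = 82.87 → 83 months.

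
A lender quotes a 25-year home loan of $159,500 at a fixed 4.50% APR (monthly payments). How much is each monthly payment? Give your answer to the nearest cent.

Monthly rate = 4.5%/12 = 0.0037500; payment = 159,500 × 0.0037500 / (1 − (1+0.0037500)^−300) = $886.55.

$886.55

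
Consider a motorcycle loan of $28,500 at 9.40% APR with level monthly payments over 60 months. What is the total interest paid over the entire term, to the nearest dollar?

Monthly rate = 9.4%/12 = 0.0078333; payment = 28,500 × 0.0078333 / (1 − (1+0.0078333)^−60) = $597.16.
Total paid = 60 × $597.16 = $35,829.60; interest = $35,829.60 − $28,500 = $7,329.60.

$7,330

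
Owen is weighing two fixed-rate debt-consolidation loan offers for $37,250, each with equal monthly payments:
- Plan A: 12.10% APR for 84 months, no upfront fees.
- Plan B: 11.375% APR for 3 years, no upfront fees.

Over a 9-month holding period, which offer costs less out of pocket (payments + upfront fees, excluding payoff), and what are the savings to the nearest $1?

Plan A by $5,099

Plan A: monthly rate = 12.1%/12 = 0.0100833; payment = 37,250 × 0.0100833 / (1 − (1+0.0100833)^−84) = $659.56.
Plan B: at 11.375% the monthly rate is 0.0094792, so the payment is 37,250 × 0.0094792 / (1 − 1.0094792^−36) = $1,226.14.
Over 9 months: Plan A costs 9 × $659.56 = $5,936.04; Plan B costs 9 × $1,226.14 = $11,035.26.
Plan A is cheaper by $11,035.26 − $5,936.04 = $5,099.22.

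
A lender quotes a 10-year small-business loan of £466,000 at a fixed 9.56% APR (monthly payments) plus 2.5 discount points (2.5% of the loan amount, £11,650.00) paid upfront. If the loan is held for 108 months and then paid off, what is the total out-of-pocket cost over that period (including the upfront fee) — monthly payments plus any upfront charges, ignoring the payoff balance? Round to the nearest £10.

£664,540

Monthly rate = 9.56%/12 = 0.0079667; payment = 466,000 × 0.0079667 / (1 − (1+0.0079667)^−120) = £6,045.24.
Total outlay = 108 × £6,045.24 + £11,650.00 = £664,535.92.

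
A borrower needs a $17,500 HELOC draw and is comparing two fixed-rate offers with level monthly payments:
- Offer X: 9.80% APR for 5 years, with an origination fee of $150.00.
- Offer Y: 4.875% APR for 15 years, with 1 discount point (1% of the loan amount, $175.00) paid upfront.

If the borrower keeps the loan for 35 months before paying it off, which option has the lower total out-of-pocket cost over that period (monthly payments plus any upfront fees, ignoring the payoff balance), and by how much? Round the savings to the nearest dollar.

Offer X: monthly rate = 9.8%/12 = 0.0081667; payment = 17,500 × 0.0081667 / (1 − (1+0.0081667)^−60) = $370.10.
Offer Y: at 4.875% the monthly rate is 0.0040625, so the payment is 17,500 × 0.0040625 / (1 − 1.0040625^−180) = $137.25.
Over 35 months: Offer X costs 35 × $370.10 + $150.00 = $13,103.50; Offer Y costs 35 × $137.25 + $175.00 = $4,978.75.
Offer Y is cheaper by $13,103.50 − $4,978.75 = $8,124.75.

Offer Y by $8,125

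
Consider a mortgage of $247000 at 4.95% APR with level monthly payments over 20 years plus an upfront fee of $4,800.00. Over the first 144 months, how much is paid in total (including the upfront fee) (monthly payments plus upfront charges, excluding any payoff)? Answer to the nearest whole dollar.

$238,552

At 4.95% the monthly rate is 0.0041250, so the payment is 247,000 × 0.0041250 / (1 − 1.0041250^−240) = $1,623.28.
Total outlay = 144 × $1,623.28 + $4,800.00 = $238,552.32.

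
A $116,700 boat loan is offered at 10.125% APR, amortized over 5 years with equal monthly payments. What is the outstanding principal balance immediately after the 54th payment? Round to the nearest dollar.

With monthly rate i = 10.125%/12 = 0.0084375, the balance after k of n payments is P · [(1+i)^n − (1+i)^k] / [(1+i)^n − 1].
(1+0.0084375)^60 = 1.65553827 and (1+0.0084375)^54 = 1.57414706, so the balance is 116,700 × (1.65553827 − 1.57414706) / (1.65553827 − 1) = $14,489.40.

$14,489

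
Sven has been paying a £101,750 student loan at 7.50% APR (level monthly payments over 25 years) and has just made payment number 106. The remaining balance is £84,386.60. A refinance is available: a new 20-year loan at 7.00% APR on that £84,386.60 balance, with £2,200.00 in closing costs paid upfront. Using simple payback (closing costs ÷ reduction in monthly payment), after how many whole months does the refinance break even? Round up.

Current payment = 101,750 × 7.5%/12 / (1 − (1+0.0062500)^−300) = £751.92.
Refinanced payment = 84,386.60 × 0.0058333 / (1 − (1+0.0058333)^−240) = £654.25.
Monthly savings = £751.92 − £654.25 = £97.67.
Break-even = £2,200.00 / £97.67 = 22.52 → 23 months.

23 months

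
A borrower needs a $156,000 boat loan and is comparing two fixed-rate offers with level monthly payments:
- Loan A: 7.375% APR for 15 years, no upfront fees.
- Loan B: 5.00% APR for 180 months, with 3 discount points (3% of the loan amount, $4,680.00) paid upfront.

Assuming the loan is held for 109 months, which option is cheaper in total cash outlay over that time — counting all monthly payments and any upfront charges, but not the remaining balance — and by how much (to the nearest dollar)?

Loan B by $17,277

Loan A: monthly rate = 7.375%/12 = 0.0061458; payment = 156,000 × 0.0061458 / (1 − (1+0.0061458)^−180) = $1,435.08.
Loan B: at 5.00% the monthly rate is 0.0041667, so the payment is 156,000 × 0.0041667 / (1 − 1.0041667^−180) = $1,233.64.
Over 109 months: Loan A costs 109 × $1,435.08 = $156,423.72; Loan B costs 109 × $1,233.64 + $4,680.00 = $139,146.76.
Loan B is cheaper by $156,423.72 − $139,146.76 = $17,276.96.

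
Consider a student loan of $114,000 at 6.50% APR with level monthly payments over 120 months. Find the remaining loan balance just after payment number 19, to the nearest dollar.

$100,491

With monthly rate i = 6.5%/12 = 0.0054167, the balance after k of n payments is P · [(1+i)^n − (1+i)^k] / [(1+i)^n − 1].
(1+0.0054167)^120 = 1.91218375 and (1+0.0054167)^19 = 1.10809125, so the balance is 114,000 × (1.91218375 − 1.10809125) / (1.91218375 − 1) = $100,491.32.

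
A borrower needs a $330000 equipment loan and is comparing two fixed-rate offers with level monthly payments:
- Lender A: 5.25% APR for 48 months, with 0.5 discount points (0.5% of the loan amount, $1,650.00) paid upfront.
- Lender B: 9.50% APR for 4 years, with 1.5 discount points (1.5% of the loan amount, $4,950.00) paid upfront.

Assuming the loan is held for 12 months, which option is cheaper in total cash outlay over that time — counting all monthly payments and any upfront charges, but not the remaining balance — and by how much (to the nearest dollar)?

Lender A: at 5.25% the monthly rate is 0.0043750, so the payment is 330,000 × 0.0043750 / (1 − 1.0043750^−48) = $7,637.10.
Lender B: at 9.50% the monthly rate is 0.0079167, so the payment is 330,000 × 0.0079167 / (1 − 1.0079167^−48) = $8,290.64.
Over 12 months: Lender A costs 12 × $7,637.10 + $1,650.00 = $93,295.20; Lender B costs 12 × $8,290.64 + $4,950.00 = $104,437.68.
Lender A is cheaper by $104,437.68 − $93,295.20 = $11,142.48.

Lender A by $11,142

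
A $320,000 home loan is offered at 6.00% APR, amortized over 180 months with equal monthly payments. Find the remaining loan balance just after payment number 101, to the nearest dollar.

$175,877

With monthly rate i = 6%/12 = 0.0050000, the balance after k of n payments is P · [(1+i)^n − (1+i)^k] / [(1+i)^n − 1].
(1+0.0050000)^180 = 2.45409356 and (1+0.0050000)^101 = 1.65490183, so the balance is 320,000 × (2.45409356 − 1.65490183) / (2.45409356 − 1) = $175,876.82.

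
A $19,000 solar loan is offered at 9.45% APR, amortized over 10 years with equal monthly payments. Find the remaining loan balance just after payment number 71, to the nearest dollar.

$9,942

With monthly rate i = 9.45%/12 = 0.0078750, the balance after k of n payments is P · [(1+i)^n − (1+i)^k] / [(1+i)^n − 1].
(1+0.0078750)^120 = 2.56330767 and (1+0.0078750)^71 = 1.74531479, so the balance is 19,000 × (2.56330767 − 1.74531479) / (2.56330767 − 1) = $9,941.65.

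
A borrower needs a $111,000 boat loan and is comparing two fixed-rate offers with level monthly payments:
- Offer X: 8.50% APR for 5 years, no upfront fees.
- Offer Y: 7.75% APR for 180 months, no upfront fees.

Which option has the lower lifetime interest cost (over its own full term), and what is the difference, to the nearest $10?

Offer X: monthly rate = 8.5%/12 = 0.0070833; payment = 111,000 × 0.0070833 / (1 − (1+0.0070833)^−60) = $2,277.33.
Total interest on Offer X = 60 × $2,277.33 − $111,000 = $25,639.80.
Offer Y: monthly rate = 7.75%/12 = 0.0064583; payment = 111,000 × 0.0064583 / (1 − (1+0.0064583)^−180) = $1,044.82.
Total interest on Offer Y = 180 × $1,044.82 − $111,000 = $77,067.60.
Offer X is lower by $51,427.80.

Offer X by $51,430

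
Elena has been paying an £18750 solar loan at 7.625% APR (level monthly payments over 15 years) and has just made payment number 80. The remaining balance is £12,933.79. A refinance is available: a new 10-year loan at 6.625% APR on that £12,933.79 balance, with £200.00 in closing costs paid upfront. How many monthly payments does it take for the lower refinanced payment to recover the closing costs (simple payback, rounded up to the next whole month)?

8 months

Current payment = 18,750 × 7.625%/12 / (1 − (1+0.0063542)^−180) = £175.15.
Refinanced payment = 12,933.79 × 0.0055208 / (1 − (1+0.0055208)^−120) = £147.68.
Monthly savings = £175.15 − £147.68 = £27.47.
Break-even = £200.00 / £27.47 = 7.28 → 8 months.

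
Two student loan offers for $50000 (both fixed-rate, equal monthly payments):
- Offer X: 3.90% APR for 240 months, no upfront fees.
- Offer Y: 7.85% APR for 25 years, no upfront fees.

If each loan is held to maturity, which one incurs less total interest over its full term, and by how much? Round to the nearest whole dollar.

Offer X by $42,199

Offer X: monthly rate = 3.9%/12 = 0.0032500; payment = 50,000 × 0.0032500 / (1 − (1+0.0032500)^−240) = $300.36.
Total interest on Offer X = 240 × $300.36 − $50,000 = $22,086.40.
Offer Y: monthly rate = 7.85%/12 = 0.0065417; payment = 50,000 × 0.0065417 / (1 − (1+0.0065417)^−300) = $380.95.
Total interest on Offer Y = 300 × $380.95 − $50,000 = $64,285.00.
Offer X is lower by $42,198.60.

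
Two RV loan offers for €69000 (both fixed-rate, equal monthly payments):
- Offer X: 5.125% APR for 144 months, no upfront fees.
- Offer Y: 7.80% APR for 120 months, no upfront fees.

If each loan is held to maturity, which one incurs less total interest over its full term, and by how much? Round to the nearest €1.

Offer X: monthly rate = 5.125%/12 = 0.0042708; payment = 69,000 × 0.0042708 / (1 − (1+0.0042708)^−144) = €642.51.
Total interest on Offer X = 144 × €642.51 − €69,000 = €23,521.44.
Offer Y: monthly rate = 7.8%/12 = 0.0065000; payment = 69,000 × 0.0065000 / (1 − (1+0.0065000)^−120) = €829.89.
Total interest on Offer Y = 120 × €829.89 − €69,000 = €30,586.80.
Offer X is lower by €7,065.36.

Offer X by €7,065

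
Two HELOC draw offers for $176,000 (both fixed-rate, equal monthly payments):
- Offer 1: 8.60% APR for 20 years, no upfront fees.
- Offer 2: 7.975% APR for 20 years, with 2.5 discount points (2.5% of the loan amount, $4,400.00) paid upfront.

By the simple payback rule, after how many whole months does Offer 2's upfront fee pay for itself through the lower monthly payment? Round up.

Offer 1: at 8.60% the monthly rate is 0.0071667, so the payment is 176,000 × 0.0071667 / (1 − 1.0071667^−240) = $1,538.53.
Offer 2: at 7.975% the monthly rate is 0.0066458, so the payment is 176,000 × 0.0066458 / (1 − 1.0066458^−240) = $1,469.40.
Monthly savings = $1,538.53 − $1,469.40 = $69.13.
Break-even = $4,400.00 / $69.13 = 63.65 → 64 months.

64 months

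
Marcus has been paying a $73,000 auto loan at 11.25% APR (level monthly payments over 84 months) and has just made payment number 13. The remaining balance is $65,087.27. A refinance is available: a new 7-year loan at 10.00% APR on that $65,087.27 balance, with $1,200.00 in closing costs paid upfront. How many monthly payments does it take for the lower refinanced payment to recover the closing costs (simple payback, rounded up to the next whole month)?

Current payment = 73,000 × 11.25%/12 / (1 − (1+0.0093750)^−84) = $1,259.55.
Refinanced payment = 65,087.27 × 0.0083333 / (1 − (1+0.0083333)^−84) = $1,080.53.
Monthly savings = $1,259.55 − $1,080.53 = $179.02.
Break-even = $1,200.00 / $179.02 = 6.70 → 7 months.

7 months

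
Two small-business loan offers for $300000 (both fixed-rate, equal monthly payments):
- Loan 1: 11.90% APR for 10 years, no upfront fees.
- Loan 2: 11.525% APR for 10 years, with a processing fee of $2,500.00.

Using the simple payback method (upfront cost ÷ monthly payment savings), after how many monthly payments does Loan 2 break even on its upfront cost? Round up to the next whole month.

39 months

Loan 1: monthly rate = 11.9%/12 = 0.0099167; payment = 300,000 × 0.0099167 / (1 − (1+0.0099167)^−120) = $4,286.80.
Loan 2: monthly rate = 11.525%/12 = 0.0096042; payment = 300,000 × 0.0096042 / (1 − (1+0.0096042)^−120) = $4,222.16.
Monthly savings = $4,286.80 − $4,222.16 = $64.64.
Break-even = $2,500.00 / $64.64 = 38.68 → 39 months.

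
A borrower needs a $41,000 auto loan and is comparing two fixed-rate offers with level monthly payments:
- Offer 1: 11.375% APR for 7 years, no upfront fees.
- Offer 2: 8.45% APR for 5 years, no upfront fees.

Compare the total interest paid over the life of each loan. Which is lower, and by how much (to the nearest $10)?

Offer 1: monthly rate = 11.375%/12 = 0.0094792; payment = 41,000 × 0.0094792 / (1 − (1+0.0094792)^−84) = $710.13.
Total interest on Offer 1 = 84 × $710.13 − $41,000 = $18,650.92.
Offer 2: at 8.45% the monthly rate is 0.0070417, so the payment is 41,000 × 0.0070417 / (1 − 1.0070417^−60) = $840.19.
Total interest on Offer 2 = 60 × $840.19 − $41,000 = $9,411.40.
Offer 2 is lower by $9,239.52.

Offer 2 by $9,240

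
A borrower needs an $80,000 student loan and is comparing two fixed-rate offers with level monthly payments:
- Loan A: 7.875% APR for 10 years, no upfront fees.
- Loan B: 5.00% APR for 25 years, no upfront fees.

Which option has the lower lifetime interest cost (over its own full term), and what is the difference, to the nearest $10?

Loan A by $24,460

Loan A: monthly rate = 7.875%/12 = 0.0065625; payment = 80,000 × 0.0065625 / (1 − (1+0.0065625)^−120) = $965.34.
Total interest on Loan A = 120 × $965.34 − $80,000 = $35,840.80.
Loan B: at 5.00% the monthly rate is 0.0041667, so the payment is 80,000 × 0.0041667 / (1 − 1.0041667^−300) = $467.67.
Total interest on Loan B = 300 × $467.67 − $80,000 = $60,301.00.
Loan A is lower by $24,460.20.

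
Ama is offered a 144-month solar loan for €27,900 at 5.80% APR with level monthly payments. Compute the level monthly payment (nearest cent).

€269.38

Monthly rate = 5.8%/12 = 0.0048333; payment = 27,900 × 0.0048333 / (1 − (1+0.0048333)^−144) = €269.38.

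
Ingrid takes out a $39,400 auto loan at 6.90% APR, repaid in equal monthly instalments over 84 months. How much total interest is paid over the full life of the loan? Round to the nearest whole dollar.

$10,389

At 6.90% the monthly rate is 0.0057500, so the payment is 39,400 × 0.0057500 / (1 − 1.0057500^−84) = $592.73.
Total paid = 84 × $592.73 = $49,789.32; interest = $49,789.32 − $39,400 = $10,389.32.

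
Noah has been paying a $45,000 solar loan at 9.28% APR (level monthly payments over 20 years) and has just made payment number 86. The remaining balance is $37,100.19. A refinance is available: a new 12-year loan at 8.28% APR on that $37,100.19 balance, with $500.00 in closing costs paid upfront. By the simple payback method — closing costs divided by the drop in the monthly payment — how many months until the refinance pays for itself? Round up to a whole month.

88 months

Current payment = 45,000 × 9.28%/12 / (1 − (1+0.0077333)^−240) = $413.02.
Refinanced payment = 37,100.19 × 0.0069000 / (1 − (1+0.0069000)^−144) = $407.31.
Monthly savings = $413.02 − $407.31 = $5.71.
Break-even = $500.00 / $5.71 = 87.57 → 88 months.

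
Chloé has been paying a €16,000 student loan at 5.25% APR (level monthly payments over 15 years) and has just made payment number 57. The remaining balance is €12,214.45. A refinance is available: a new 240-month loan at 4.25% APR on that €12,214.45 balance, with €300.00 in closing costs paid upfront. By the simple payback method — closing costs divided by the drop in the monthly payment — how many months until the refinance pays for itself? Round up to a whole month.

6 months

Current payment = 16,000 × 5.25%/12 / (1 − (1+0.0043750)^−180) = €128.62.
Refinanced payment = 12,214.45 × 0.0035417 / (1 − (1+0.0035417)^−240) = €75.64.
Monthly savings = €128.62 − €75.64 = €52.98.
Break-even = €300.00 / €52.98 = 5.66 → 6 months.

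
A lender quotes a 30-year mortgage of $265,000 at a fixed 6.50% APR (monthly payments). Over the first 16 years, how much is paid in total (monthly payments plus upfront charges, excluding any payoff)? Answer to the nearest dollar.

$321,596

Monthly rate = 6.5%/12 = 0.0054167; payment = 265,000 × 0.0054167 / (1 − (1+0.0054167)^−360) = $1,674.98.
Total outlay = 192 × $1,674.98 = $321,596.16.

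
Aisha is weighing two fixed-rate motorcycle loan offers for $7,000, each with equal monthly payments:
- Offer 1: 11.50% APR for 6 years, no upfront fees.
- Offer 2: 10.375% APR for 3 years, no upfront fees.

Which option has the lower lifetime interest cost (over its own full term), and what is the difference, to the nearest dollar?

Offer 2 by $1,547

Offer 1: monthly rate = 11.5%/12 = 0.0095833; payment = 7,000 × 0.0095833 / (1 − (1+0.0095833)^−72) = $135.04.
Total interest on Offer 1 = 72 × $135.04 − $7,000 = $2,722.88.
Offer 2: monthly rate = 10.375%/12 = 0.0086458; payment = 7,000 × 0.0086458 / (1 − (1+0.0086458)^−36) = $227.10.
Total interest on Offer 2 = 36 × $227.10 − $7,000 = $1,175.60.
Offer 2 is lower by $1,547.28.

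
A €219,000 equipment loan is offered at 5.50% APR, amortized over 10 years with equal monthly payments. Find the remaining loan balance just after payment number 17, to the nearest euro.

€194,784

With monthly rate i = 5.5%/12 = 0.0045833, the balance after k of n payments is P · [(1+i)^n − (1+i)^k] / [(1+i)^n − 1].
(1+0.0045833)^120 = 1.73107642 and (1+0.0045833)^17 = 1.08084015, so the balance is 219,000 × (1.73107642 − 1.08084015) / (1.73107642 − 1) = €194,783.66.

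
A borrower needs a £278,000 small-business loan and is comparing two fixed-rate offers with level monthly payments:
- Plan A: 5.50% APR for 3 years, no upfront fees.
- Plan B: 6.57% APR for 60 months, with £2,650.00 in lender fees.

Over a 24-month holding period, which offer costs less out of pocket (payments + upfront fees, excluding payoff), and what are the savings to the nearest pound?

Plan A: at 5.50% the monthly rate is 0.0045833, so the payment is 278,000 × 0.0045833 / (1 − 1.0045833^−36) = £8,394.46.
Plan B: at 6.57% the monthly rate is 0.0054750, so the payment is 278,000 × 0.0054750 / (1 − 1.0054750^−60) = £5,448.51.
Over 24 months: Plan A costs 24 × £8,394.46 = £201,467.04; Plan B costs 24 × £5,448.51 + £2,650.00 = £133,414.24.
Plan B is cheaper by £201,467.04 − £133,414.24 = £68,052.80.

Plan B by £68,053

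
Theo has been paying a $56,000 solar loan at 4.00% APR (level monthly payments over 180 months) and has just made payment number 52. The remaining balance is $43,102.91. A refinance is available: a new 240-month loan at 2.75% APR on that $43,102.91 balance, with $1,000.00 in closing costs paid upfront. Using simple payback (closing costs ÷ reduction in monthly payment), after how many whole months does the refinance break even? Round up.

6 months

Current payment = 56,000 × 4%/12 / (1 − (1+0.0033333)^−180) = $414.23.
Refinanced payment = 43,102.91 × 0.0022917 / (1 − (1+0.0022917)^−240) = $233.69.
Monthly savings = $414.23 − $233.69 = $180.54.
Break-even = $1,000.00 / $180.54 = 5.54 → 6 months.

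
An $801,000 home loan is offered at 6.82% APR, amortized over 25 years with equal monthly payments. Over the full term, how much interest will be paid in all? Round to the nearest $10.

$869,900

At 6.82% the monthly rate is 0.0056833, so the payment is 801,000 × 0.0056833 / (1 − 1.0056833^−300) = $5,569.66.
Total paid = 300 × $5,569.66 = $1,670,898.00; interest = $1,670,898.00 − $801,000 = $869,898.00.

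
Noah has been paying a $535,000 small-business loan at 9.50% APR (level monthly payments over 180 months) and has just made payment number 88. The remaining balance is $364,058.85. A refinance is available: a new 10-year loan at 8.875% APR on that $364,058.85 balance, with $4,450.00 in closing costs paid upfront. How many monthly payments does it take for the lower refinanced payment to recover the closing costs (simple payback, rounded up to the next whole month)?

5 months

Current payment = 535,000 × 9.5%/12 / (1 − (1+0.0079167)^−180) = $5,586.60.
Refinanced payment = 364,058.85 × 0.0073958 / (1 − (1+0.0073958)^−120) = $4,587.15.
Monthly savings = $5,586.60 − $4,587.15 = $999.45.
Break-even = $4,450.00 / $999.45 = 4.45 → 5 months.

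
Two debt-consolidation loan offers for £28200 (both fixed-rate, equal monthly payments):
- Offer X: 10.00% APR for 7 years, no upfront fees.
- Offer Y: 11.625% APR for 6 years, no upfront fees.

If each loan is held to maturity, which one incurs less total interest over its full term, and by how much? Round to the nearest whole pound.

Offer Y by £25

Offer X: at 10.00% the monthly rate is 0.0083333, so the payment is 28,200 × 0.0083333 / (1 − 1.0083333^−84) = £468.15.
Total interest on Offer X = 84 × £468.15 − £28,200 = £11,124.60.
Offer Y: at 11.625% the monthly rate is 0.0096875, so the payment is 28,200 × 0.0096875 / (1 − 1.0096875^−72) = £545.83.
Total interest on Offer Y = 72 × £545.83 − £28,200 = £11,099.76.
Offer Y is lower by £24.84.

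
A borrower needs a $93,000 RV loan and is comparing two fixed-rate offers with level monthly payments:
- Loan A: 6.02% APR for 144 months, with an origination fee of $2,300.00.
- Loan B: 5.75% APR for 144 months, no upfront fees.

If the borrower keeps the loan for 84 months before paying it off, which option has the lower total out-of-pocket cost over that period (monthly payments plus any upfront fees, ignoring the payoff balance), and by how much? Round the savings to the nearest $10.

Loan B by $3,390

Loan A: at 6.02% the monthly rate is 0.0050167, so the payment is 93,000 × 0.0050167 / (1 − 1.0050167^−144) = $908.50.
Loan B: at 5.75% the monthly rate is 0.0047917, so the payment is 93,000 × 0.0047917 / (1 − 1.0047917^−144) = $895.55.
Over 84 months: Loan A costs 84 × $908.50 + $2,300.00 = $78,614.00; Loan B costs 84 × $895.55 = $75,226.20.
Loan B is cheaper by $78,614.00 − $75,226.20 = $3,387.80.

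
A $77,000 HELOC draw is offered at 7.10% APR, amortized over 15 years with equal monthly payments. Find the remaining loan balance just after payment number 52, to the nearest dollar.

With monthly rate i = 7.1%/12 = 0.0059167, the balance after k of n payments is P · [(1+i)^n − (1+i)^k] / [(1+i)^n − 1].
(1+0.0059167)^180 = 2.89174969 and (1+0.0059167)^52 = 1.35901485, so the balance is 77,000 × (2.89174969 − 1.35901485) / (2.89174969 − 1) = $62,387.00.

$62,387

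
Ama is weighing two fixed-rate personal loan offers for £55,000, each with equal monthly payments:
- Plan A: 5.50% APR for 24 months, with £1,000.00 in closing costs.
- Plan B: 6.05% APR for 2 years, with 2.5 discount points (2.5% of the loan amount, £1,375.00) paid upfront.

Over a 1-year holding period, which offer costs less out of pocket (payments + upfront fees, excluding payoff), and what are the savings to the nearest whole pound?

Plan A by £538

Plan A: at 5.50% the monthly rate is 0.0045833, so the payment is 55,000 × 0.0045833 / (1 − 1.0045833^−24) = £2,425.26.
Plan B: at 6.05% the monthly rate is 0.0050417, so the payment is 55,000 × 0.0050417 / (1 − 1.0050417^−24) = £2,438.87.
Over 12 months: Plan A costs 12 × £2,425.26 + £1,000.00 = £30,103.12; Plan B costs 12 × £2,438.87 + £1,375.00 = £30,641.44.
Plan A is cheaper by £30,641.44 − £30,103.12 = £538.32.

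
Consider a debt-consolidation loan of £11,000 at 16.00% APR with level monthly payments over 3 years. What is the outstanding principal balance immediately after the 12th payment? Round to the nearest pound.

£7,898

With monthly rate i = 16%/12 = 0.0133333, the balance after k of n payments is P · [(1+i)^n − (1+i)^k] / [(1+i)^n − 1].
(1+0.0133333)^36 = 1.61095660 and (1+0.0133333)^12 = 1.17227080, so the balance is 11,000 × (1.61095660 − 1.17227080) / (1.61095660 − 1) = £7,898.34.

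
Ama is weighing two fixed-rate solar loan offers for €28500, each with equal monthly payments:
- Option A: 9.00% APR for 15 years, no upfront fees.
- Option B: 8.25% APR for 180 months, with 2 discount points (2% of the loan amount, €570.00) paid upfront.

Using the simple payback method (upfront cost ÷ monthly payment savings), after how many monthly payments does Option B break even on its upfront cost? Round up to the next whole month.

46 months

Option A: monthly rate = 9%/12 = 0.0075000; payment = 28,500 × 0.0075000 / (1 − (1+0.0075000)^−180) = €289.07.
Option B: monthly rate = 8.25%/12 = 0.0068750; payment = 28,500 × 0.0068750 / (1 − (1+0.0068750)^−180) = €276.49.
Monthly savings = €289.07 − €276.49 = €12.58.
Break-even = €570.00 / €12.58 = 45.31 → 46 months.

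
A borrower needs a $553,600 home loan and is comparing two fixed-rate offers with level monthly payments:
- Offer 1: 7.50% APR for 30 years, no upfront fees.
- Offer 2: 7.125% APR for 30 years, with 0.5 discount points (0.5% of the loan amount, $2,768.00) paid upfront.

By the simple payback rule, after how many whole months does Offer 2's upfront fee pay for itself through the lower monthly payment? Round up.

20 months

Offer 1: monthly rate = 7.5%/12 = 0.0062500; payment = 553,600 × 0.0062500 / (1 − (1+0.0062500)^−360) = $3,870.85.
Offer 2: monthly rate = 7.125%/12 = 0.0059375; payment = 553,600 × 0.0059375 / (1 − (1+0.0059375)^−360) = $3,729.71.
Monthly savings = $3,870.85 − $3,729.71 = $141.14.
Break-even = $2,768.00 / $141.14 = 19.61 → 20 months.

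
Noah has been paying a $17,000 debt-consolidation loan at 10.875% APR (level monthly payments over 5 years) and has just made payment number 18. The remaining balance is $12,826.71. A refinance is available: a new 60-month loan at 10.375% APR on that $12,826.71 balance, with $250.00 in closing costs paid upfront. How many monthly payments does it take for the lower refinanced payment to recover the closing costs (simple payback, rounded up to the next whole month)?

3 months

Current payment = 17,000 × 10.875%/12 / (1 − (1+0.0090625)^−60) = $368.56.
Refinanced payment = 12,826.71 × 0.0086458 / (1 − (1+0.0086458)^−60) = $274.90.
Monthly savings = $368.56 − $274.90 = $93.66.
Break-even = $250.00 / $93.66 = 2.67 → 3 months.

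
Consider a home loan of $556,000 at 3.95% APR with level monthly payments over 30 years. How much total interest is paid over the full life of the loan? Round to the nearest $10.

Monthly rate = 3.95%/12 = 0.0032917; payment = 556,000 × 0.0032917 / (1 − (1+0.0032917)^−360) = $2,638.43.
Total paid = 360 × $2,638.43 = $949,834.80; interest = $949,834.80 − $556,000 = $393,834.80.

$393,830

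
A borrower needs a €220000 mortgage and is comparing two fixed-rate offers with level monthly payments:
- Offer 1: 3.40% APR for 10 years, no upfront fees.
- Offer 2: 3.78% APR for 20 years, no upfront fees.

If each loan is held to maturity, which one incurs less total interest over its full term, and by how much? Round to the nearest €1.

Offer 1: monthly rate = 3.4%/12 = 0.0028333; payment = 220,000 × 0.0028333 / (1 − (1+0.0028333)^−120) = €2,165.20.
Total interest on Offer 1 = 120 × €2,165.20 − €220,000 = €39,824.00.
Offer 2: monthly rate = 3.78%/12 = 0.0031500; payment = 220,000 × 0.0031500 / (1 − (1+0.0031500)^−240) = €1,307.79.
Total interest on Offer 2 = 240 × €1,307.79 − €220,000 = €93,869.60.
Offer 1 is lower by €54,045.60.

Offer 1 by €54,046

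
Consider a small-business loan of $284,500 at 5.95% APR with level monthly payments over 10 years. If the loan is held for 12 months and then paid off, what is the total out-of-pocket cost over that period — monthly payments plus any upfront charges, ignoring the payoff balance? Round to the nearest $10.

At 5.95% the monthly rate is 0.0049583, so the payment is 284,500 × 0.0049583 / (1 − 1.0049583^−120) = $3,151.39.
Total outlay = 12 × $3,151.39 = $37,816.68.

$37,820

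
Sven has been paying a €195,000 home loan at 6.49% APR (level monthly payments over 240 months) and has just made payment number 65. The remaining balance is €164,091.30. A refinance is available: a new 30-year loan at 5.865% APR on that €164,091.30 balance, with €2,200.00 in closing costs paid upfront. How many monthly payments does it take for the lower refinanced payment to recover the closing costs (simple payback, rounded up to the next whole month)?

Current payment = 195,000 × 6.49%/12 / (1 − (1+0.0054083)^−240) = €1,452.72.
Refinanced payment = 164,091.30 × 0.0048875 / (1 − (1+0.0048875)^−360) = €969.61.
Monthly savings = €1,452.72 − €969.61 = €483.11.
Break-even = €2,200.00 / €483.11 = 4.55 → 5 months.

5 months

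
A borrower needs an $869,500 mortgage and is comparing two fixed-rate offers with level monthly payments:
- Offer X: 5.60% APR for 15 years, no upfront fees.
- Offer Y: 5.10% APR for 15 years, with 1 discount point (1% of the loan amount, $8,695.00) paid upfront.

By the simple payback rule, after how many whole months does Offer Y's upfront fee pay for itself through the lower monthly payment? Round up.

38 months

Offer X: monthly rate = 5.6%/12 = 0.0046667; payment = 869,500 × 0.0046667 / (1 − (1+0.0046667)^−180) = $7,150.76.
Offer Y: at 5.10% the monthly rate is 0.0042500, so the payment is 869,500 × 0.0042500 / (1 − 1.0042500^−180) = $6,921.33.
Monthly savings = $7,150.76 − $6,921.33 = $229.43.
Break-even = $8,695.00 / $229.43 = 37.90 → 38 months.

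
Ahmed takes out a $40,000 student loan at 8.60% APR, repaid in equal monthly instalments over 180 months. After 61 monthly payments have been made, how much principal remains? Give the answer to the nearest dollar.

With monthly rate i = 8.6%/12 = 0.0071667, the balance after k of n payments is P · [(1+i)^n − (1+i)^k] / [(1+i)^n − 1].
(1+0.0071667)^180 = 3.61611219 and (1+0.0071667)^61 = 1.54590206, so the balance is 40,000 × (3.61611219 − 1.54590206) / (3.61611219 − 1) = $31,653.23.

$31,653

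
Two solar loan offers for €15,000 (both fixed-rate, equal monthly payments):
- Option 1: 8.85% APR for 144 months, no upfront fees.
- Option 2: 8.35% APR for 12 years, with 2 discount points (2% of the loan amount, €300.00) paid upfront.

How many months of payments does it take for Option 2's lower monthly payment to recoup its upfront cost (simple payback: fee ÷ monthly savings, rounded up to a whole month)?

Option 1: monthly rate = 8.85%/12 = 0.0073750; payment = 15,000 × 0.0073750 / (1 − (1+0.0073750)^−144) = €169.44.
Option 2: monthly rate = 8.35%/12 = 0.0069583; payment = 15,000 × 0.0069583 / (1 − (1+0.0069583)^−144) = €165.26.
Monthly savings = €169.44 − €165.26 = €4.18.
Break-even = €300.00 / €4.18 = 71.77 → 72 months.

72 months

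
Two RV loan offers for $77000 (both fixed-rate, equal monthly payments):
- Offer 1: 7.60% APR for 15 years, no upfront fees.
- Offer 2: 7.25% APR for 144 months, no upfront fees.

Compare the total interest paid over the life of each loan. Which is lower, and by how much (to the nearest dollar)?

Offer 1: at 7.60% the monthly rate is 0.0063333, so the payment is 77,000 × 0.0063333 / (1 − 1.0063333^−180) = $718.18.
Total interest on Offer 1 = 180 × $718.18 − $77,000 = $52,272.40.
Offer 2: monthly rate = 7.25%/12 = 0.0060417; payment = 77,000 × 0.0060417 / (1 − (1+0.0060417)^−144) = $802.15.
Total interest on Offer 2 = 144 × $802.15 − $77,000 = $38,509.60.
Offer 2 is lower by $13,762.80.

Offer 2 by $13,763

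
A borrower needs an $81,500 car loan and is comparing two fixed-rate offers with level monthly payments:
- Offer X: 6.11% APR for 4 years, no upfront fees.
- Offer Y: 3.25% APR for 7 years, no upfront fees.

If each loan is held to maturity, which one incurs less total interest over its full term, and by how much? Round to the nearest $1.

Offer X: monthly rate = 6.11%/12 = 0.0050917; payment = 81,500 × 0.0050917 / (1 − (1+0.0050917)^−48) = $1,918.14.
Total interest on Offer X = 48 × $1,918.14 − $81,500 = $10,570.72.
Offer Y: monthly rate = 3.25%/12 = 0.0027083; payment = 81,500 × 0.0027083 / (1 − (1+0.0027083)^−84) = $1,086.09.
Total interest on Offer Y = 84 × $1,086.09 − $81,500 = $9,731.56.
Offer Y is lower by $839.16.

Offer Y by $839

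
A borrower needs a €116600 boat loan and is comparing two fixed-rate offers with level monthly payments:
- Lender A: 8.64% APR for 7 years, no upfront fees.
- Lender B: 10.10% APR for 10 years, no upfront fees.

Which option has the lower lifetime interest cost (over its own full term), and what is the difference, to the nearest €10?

Lender A by €29,880

Lender A: at 8.64% the monthly rate is 0.0072000, so the payment is 116,600 × 0.0072000 / (1 − 1.0072000^−84) = €1,854.75.
Total interest on Lender A = 84 × €1,854.75 − €116,600 = €39,199.00.
Lender B: at 10.10% the monthly rate is 0.0084167, so the payment is 116,600 × 0.0084167 / (1 − 1.0084167^−120) = €1,547.34.
Total interest on Lender B = 120 × €1,547.34 − €116,600 = €69,080.80.
Lender A is lower by €29,881.80.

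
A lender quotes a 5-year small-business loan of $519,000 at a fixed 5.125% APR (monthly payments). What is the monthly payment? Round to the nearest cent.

$9,823.92

At 5.125% the monthly rate is 0.0042708, so the payment is 519,000 × 0.0042708 / (1 − 1.0042708^−60) = $9,823.92.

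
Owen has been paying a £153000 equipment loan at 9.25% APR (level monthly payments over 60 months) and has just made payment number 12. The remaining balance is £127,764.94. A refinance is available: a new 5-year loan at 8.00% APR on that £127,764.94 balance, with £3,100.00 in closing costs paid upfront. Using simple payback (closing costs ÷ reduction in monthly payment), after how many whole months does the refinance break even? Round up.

6 months

Current payment = 153,000 × 9.25%/12 / (1 − (1+0.0077083)^−60) = £3,194.62.
Refinanced payment = 127,764.94 × 0.0066667 / (1 − (1+0.0066667)^−60) = £2,590.61.
Monthly savings = £3,194.62 − £2,590.61 = £604.01.
Break-even = £3,100.00 / £604.01 = 5.13 → 6 months.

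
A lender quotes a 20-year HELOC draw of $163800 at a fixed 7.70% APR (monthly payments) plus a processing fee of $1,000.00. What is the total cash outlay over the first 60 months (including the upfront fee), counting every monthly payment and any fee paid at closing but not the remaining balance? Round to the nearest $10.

At 7.70% the monthly rate is 0.0064167, so the payment is 163,800 × 0.0064167 / (1 − 1.0064167^−240) = $1,339.67.
Total outlay = 60 × $1,339.67 + $1,000.00 = $81,380.20.

$81,380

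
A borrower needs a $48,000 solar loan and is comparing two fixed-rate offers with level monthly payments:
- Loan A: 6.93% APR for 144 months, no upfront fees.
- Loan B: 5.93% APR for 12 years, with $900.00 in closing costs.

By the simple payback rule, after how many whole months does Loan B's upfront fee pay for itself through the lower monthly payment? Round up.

36 months

Loan A: monthly rate = 6.93%/12 = 0.0057750; payment = 48,000 × 0.0057750 / (1 − (1+0.0057750)^−144) = $491.83.
Loan B: monthly rate = 5.93%/12 = 0.0049417; payment = 48,000 × 0.0049417 / (1 − (1+0.0049417)^−144) = $466.67.
Monthly savings = $491.83 − $466.67 = $25.16.
Break-even = $900.00 / $25.16 = 35.77 → 36 months.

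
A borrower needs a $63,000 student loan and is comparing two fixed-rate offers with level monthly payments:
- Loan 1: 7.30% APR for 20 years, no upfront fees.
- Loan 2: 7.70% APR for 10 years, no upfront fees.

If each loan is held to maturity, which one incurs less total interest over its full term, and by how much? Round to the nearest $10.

Loan 2 by $29,430

Loan 1: monthly rate = 7.3%/12 = 0.0060833; payment = 63,000 × 0.0060833 / (1 − (1+0.0060833)^−240) = $499.85.
Total interest on Loan 1 = 240 × $499.85 − $63,000 = $56,964.00.
Loan 2: monthly rate = 7.7%/12 = 0.0064167; payment = 63,000 × 0.0064167 / (1 − (1+0.0064167)^−120) = $754.41.
Total interest on Loan 2 = 120 × $754.41 − $63,000 = $27,529.20.
Loan 2 is lower by $29,434.80.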